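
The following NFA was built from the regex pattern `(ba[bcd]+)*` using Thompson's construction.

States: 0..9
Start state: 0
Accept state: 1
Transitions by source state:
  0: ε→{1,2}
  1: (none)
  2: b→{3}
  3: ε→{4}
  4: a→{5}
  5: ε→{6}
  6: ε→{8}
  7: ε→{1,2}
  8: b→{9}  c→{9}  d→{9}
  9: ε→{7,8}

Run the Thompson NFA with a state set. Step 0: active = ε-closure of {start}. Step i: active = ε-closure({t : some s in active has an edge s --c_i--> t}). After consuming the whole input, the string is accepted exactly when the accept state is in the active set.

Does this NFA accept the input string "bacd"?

Answer: ACCEPT

Derivation:
start: ε-closure({0}) = {0,1,2}
'b' @ 1: {3,4}
'a' @ 2: {5,6,8}
'c' @ 3: {1,2,7,8,9}  [accepting]
'd' @ 4: {1,2,7,8,9}  [accepting]
final: {1,2,7,8,9}; accept 1 in set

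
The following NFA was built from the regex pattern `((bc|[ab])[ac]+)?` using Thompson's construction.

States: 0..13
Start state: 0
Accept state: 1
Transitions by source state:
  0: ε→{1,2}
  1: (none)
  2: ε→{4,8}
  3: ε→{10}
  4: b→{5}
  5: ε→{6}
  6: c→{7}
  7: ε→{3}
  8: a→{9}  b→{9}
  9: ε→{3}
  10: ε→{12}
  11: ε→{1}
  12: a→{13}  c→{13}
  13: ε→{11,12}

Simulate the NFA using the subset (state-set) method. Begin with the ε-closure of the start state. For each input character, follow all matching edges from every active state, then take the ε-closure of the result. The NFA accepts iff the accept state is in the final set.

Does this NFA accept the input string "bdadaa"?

Answer: REJECT

Trace:
S₀ = ε-closure({0}) = {0,1,2,4,8}
'b' @ 1: {3,5,6,9,10,12}
'd' @ 2: {}  — dead — no transitions
rest 'adaa' ignored (set empty)
end set {} — state 1 not in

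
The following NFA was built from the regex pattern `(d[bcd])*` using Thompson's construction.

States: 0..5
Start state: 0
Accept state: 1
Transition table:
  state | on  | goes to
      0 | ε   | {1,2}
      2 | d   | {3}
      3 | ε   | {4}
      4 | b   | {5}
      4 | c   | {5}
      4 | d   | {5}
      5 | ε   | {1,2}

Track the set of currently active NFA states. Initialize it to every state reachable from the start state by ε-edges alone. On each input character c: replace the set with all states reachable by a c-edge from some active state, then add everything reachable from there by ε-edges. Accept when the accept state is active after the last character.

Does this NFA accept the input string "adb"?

Answer: REJECT

Steps:
initial (ε-close {0}): {0,1,2}
'a' @ 1: {}  — dead — no transitions
rest 'db' ignored (set empty)
final: {}; accept 1 not in set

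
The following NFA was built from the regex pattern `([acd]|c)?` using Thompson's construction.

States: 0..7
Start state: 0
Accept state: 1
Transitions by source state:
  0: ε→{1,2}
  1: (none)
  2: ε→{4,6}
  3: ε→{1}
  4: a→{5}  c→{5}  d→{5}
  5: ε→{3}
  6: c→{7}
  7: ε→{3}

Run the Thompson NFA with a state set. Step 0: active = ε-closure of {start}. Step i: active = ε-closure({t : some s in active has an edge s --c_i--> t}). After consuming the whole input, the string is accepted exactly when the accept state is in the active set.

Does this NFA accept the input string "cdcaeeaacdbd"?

Answer: REJECT

Derivation:
initial (ε-close {0}): {0,1,2,4,6}
'c' @ 1: {1,3,5,7}  ✓accept
'd' @ 2: {}  — no active states
rest 'caeeaacdbd' ignored (set empty)
end set {} — state 1 not in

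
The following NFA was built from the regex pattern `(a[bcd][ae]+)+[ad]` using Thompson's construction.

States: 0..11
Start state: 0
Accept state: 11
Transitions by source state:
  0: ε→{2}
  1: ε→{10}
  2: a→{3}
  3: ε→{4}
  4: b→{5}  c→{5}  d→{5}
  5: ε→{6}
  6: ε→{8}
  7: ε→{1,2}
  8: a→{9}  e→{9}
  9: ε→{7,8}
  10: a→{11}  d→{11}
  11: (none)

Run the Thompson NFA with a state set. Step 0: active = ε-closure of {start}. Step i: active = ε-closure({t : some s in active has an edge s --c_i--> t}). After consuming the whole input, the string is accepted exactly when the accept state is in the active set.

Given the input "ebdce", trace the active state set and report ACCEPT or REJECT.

Answer: REJECT

Derivation:
start: ε-closure({0}) = {0,2}
'e' @ 1: {}  — no active states
rest 'bdce' ignored (set empty)
final: {}; accept 11 not in set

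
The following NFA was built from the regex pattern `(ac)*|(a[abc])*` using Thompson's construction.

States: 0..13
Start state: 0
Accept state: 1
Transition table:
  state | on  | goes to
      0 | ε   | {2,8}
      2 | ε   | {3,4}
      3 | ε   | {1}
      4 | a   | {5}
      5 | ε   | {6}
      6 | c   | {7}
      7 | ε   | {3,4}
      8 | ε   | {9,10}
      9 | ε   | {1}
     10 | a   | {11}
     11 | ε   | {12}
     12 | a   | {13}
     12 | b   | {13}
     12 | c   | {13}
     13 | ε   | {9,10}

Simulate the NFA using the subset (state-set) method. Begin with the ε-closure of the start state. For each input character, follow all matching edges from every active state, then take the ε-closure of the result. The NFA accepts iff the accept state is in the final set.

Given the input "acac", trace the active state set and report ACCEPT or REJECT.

Answer: ACCEPT

Trace:
start: ε-closure({0}) = {0,1,2,3,4,8,9,10}
'a' @ 1: {5,6,11,12}
'c' @ 2: {1,3,4,7,9,10,13}  ✓accept
'a' @ 3: {5,6,11,12}
'c' @ 4: {1,3,4,7,9,10,13}  ✓accept
final: {1,3,4,7,9,10,13}; accept 1 in set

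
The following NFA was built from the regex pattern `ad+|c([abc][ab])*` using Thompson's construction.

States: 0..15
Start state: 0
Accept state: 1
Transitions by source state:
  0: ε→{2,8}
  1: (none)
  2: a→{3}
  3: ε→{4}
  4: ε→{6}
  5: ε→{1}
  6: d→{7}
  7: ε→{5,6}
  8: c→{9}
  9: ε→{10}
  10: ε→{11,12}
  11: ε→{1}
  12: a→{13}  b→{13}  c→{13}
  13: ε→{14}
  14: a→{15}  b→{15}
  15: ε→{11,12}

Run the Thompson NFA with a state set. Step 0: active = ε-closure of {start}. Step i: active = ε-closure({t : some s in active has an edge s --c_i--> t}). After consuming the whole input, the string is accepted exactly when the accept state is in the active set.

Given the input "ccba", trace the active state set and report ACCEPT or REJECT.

Answer: REJECT

Steps:
initial (ε-close {0}): {0,2,8}
'c' @ 1: {1,9,10,11,12}  [accepting]
'c' @ 2: {13,14}
'b' @ 3: {1,11,12,15}  [accepting]
'a' @ 4: {13,14}
end set {13,14} — state 1 not in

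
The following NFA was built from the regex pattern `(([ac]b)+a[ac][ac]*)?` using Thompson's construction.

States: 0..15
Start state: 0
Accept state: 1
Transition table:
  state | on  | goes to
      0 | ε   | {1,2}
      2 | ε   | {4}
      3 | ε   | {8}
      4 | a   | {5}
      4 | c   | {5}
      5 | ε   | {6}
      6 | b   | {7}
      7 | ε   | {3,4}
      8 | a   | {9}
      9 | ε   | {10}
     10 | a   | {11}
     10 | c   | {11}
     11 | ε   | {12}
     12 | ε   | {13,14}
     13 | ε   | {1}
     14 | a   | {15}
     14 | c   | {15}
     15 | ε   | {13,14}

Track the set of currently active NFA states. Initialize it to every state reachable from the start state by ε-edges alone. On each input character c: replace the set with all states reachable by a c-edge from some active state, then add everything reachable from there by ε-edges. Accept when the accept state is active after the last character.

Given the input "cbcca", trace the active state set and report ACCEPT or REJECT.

Answer: REJECT

Derivation:
S₀ = ε-closure({0}) = {0,1,2,4}
'c' @ 1: {5,6}
'b' @ 2: {3,4,7,8}
'c' @ 3: {5,6}
'c' @ 4: {}  — dead — no transitions
rest 'a' ignored (set empty)
end set {} — state 1 not in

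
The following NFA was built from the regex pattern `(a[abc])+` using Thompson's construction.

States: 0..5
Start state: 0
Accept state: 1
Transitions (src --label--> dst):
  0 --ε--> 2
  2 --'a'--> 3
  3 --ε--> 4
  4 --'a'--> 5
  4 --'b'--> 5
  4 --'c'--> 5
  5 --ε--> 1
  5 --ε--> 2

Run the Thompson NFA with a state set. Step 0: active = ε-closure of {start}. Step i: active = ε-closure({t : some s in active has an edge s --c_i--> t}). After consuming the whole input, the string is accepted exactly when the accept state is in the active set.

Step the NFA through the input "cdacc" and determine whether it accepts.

S₀ = ε-closure({0}) = {0,2}
'c' @ 1: {}  — state set empty
rest 'dacc' ignored (set empty)
final: {}; accept 1 not in set

Answer: REJECT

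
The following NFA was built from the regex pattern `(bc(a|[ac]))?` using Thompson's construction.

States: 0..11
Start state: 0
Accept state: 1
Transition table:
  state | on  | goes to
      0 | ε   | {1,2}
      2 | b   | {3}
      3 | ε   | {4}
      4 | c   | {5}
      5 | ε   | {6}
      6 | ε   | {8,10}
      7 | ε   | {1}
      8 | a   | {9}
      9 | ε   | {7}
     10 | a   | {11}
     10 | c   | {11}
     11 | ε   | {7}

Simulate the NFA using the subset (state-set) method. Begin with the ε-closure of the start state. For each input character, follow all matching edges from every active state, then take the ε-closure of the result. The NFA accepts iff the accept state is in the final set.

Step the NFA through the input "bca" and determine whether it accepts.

Answer: ACCEPT

Steps:
initial (ε-close {0}): {0,1,2}
'b' @ 1: {3,4}
'c' @ 2: {5,6,8,10}
'a' @ 3: {1,7,9,11}  (accept∈set)
end set {1,7,9,11} — state 1 in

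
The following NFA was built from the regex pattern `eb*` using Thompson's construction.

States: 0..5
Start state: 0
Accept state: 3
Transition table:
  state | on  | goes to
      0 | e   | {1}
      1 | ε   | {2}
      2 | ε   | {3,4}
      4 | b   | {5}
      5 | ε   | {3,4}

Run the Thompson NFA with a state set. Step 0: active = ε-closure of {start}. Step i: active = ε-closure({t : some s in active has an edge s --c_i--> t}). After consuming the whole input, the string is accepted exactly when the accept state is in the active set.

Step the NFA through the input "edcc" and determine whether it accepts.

S₀ = ε-closure({0}) = {0}
'e' @ 1: {1,2,3,4}  [accepting]
'd' @ 2: {}  — state set empty
rest 'cc' ignored (set empty)
after full input: {}  (accept=3 not in)

Answer: REJECT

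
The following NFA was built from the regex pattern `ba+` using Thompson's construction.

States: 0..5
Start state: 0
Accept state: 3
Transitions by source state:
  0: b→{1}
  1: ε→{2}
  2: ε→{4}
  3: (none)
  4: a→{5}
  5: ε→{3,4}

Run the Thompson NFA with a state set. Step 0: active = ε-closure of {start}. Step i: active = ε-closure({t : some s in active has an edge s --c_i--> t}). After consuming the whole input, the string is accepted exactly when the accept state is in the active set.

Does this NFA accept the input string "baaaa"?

Answer: ACCEPT

Steps:
start: ε-closure({0}) = {0}
'b' @ 1: {1,2,4}
'a' @ 2: {3,4,5}  [accepting]
'a' @ 3: {3,4,5}  [accepting]
'a' @ 4: {3,4,5}  [accepting]
'a' @ 5: {3,4,5}  [accepting]
final: {3,4,5}; accept 3 in set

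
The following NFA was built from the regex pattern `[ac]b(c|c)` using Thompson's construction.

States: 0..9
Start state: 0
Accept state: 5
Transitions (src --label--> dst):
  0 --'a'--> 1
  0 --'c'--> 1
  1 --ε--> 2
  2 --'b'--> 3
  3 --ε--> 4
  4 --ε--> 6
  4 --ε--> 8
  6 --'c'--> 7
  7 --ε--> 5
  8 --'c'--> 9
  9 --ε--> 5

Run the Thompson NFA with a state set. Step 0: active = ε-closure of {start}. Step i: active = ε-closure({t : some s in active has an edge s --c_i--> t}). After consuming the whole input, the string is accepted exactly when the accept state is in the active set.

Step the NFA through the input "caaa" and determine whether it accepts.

start: ε-closure({0}) = {0}
'c' @ 1: {1,2}
'a' @ 2: {}  — dead — no transitions
rest 'aa' ignored (set empty)
final: {}; accept 5 not in set

Answer: REJECT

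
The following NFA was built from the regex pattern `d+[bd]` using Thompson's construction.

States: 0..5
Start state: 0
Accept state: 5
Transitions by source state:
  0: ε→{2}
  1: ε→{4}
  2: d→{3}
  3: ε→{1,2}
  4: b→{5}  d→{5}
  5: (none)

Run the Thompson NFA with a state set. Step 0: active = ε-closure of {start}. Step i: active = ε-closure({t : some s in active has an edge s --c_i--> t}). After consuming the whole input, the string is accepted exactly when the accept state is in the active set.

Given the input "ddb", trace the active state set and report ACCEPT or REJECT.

Answer: ACCEPT

Trace:
start: ε-closure({0}) = {0,2}
'd' @ 1: {1,2,3,4}
'd' @ 2: {1,2,3,4,5}  [accepting]
'b' @ 3: {5}  [accepting]
after full input: {5}  (accept=5 in)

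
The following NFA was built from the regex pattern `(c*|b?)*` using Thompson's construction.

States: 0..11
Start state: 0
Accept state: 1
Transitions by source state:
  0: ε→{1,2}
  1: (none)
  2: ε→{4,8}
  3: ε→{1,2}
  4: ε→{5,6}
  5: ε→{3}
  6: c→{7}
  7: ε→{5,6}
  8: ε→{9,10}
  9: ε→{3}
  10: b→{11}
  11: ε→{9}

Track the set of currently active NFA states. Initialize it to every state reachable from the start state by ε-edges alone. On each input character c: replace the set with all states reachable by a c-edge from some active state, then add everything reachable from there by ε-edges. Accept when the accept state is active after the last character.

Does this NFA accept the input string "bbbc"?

Answer: ACCEPT

Steps:
start: ε-closure({0}) = {0,1,2,3,4,5,6,8,9,10}
'b' @ 1: {1,2,3,4,5,6,8,9,10,11}  (accept∈set)
'b' @ 2: {1,2,3,4,5,6,8,9,10,11}  (accept∈set)
'b' @ 3: {1,2,3,4,5,6,8,9,10,11}  (accept∈set)
'c' @ 4: {1,2,3,4,5,6,7,8,9,10}  (accept∈set)
end set {1,2,3,4,5,6,7,8,9,10} — state 1 in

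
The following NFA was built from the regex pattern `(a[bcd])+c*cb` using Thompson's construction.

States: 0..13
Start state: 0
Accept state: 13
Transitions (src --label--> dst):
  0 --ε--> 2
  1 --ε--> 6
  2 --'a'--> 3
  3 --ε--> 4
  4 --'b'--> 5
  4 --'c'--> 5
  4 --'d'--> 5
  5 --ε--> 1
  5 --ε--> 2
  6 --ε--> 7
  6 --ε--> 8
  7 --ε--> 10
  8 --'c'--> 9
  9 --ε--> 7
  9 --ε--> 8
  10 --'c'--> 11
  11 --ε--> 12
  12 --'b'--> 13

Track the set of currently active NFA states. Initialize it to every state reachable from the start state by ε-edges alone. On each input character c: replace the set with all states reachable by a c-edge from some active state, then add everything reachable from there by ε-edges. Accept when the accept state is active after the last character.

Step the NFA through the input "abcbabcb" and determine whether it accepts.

Answer: REJECT

Trace:
S₀ = ε-closure({0}) = {0,2}
'a' @ 1: {3,4}
'b' @ 2: {1,2,5,6,7,8,10}
'c' @ 3: {7,8,9,10,11,12}
'b' @ 4: {13}  ✓accept
'a' @ 5: {}  — dead — no transitions
rest 'bcb' ignored (set empty)
end set {} — state 13 not in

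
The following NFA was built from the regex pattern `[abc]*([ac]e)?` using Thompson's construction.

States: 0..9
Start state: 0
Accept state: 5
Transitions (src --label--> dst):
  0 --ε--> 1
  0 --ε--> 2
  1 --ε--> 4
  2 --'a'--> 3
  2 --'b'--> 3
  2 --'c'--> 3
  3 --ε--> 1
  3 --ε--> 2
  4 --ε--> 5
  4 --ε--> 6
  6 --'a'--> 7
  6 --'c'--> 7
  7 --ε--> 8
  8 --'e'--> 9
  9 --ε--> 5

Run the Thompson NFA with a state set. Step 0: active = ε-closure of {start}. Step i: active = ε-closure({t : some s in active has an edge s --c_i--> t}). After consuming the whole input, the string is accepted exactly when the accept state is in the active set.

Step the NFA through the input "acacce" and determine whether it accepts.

initial (ε-close {0}): {0,1,2,4,5,6}
'a' @ 1: {1,2,3,4,5,6,7,8}  ✓accept
'c' @ 2: {1,2,3,4,5,6,7,8}  ✓accept
'a' @ 3: {1,2,3,4,5,6,7,8}  ✓accept
'c' @ 4: {1,2,3,4,5,6,7,8}  ✓accept
'c' @ 5: {1,2,3,4,5,6,7,8}  ✓accept
'e' @ 6: {5,9}  ✓accept
after full input: {5,9}  (accept=5 in)

Answer: ACCEPT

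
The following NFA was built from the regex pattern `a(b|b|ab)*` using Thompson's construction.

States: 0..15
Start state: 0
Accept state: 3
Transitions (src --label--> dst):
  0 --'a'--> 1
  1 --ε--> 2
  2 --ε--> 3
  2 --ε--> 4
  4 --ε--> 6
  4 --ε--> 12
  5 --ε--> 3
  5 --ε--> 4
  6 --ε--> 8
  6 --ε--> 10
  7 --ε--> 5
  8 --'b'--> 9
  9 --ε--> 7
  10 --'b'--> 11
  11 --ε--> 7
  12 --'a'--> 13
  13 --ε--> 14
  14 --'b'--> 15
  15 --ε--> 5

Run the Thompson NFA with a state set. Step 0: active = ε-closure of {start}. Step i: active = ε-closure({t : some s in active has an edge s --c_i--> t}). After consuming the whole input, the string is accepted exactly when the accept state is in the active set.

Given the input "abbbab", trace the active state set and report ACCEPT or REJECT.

S₀ = ε-closure({0}) = {0}
'a' @ 1: {1,2,3,4,6,8,10,12}  ✓accept
'b' @ 2: {3,4,5,6,7,8,9,10,11,12}  ✓accept
'b' @ 3: {3,4,5,6,7,8,9,10,11,12}  ✓accept
'b' @ 4: {3,4,5,6,7,8,9,10,11,12}  ✓accept
'a' @ 5: {13,14}
'b' @ 6: {3,4,5,6,8,10,12,15}  ✓accept
final: {3,4,5,6,8,10,12,15}; accept 3 in set

Answer: ACCEPT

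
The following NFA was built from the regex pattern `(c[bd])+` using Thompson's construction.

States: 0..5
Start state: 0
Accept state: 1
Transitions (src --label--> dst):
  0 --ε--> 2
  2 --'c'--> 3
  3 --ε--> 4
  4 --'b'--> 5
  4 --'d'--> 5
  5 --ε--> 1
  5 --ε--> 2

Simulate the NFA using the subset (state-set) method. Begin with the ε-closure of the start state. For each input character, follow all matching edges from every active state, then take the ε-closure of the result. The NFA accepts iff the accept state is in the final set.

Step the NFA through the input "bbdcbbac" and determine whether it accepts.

Answer: REJECT

Trace:
initial (ε-close {0}): {0,2}
'b' @ 1: {}  — state set empty
rest 'bdcbbac' ignored (set empty)
end set {} — state 1 not in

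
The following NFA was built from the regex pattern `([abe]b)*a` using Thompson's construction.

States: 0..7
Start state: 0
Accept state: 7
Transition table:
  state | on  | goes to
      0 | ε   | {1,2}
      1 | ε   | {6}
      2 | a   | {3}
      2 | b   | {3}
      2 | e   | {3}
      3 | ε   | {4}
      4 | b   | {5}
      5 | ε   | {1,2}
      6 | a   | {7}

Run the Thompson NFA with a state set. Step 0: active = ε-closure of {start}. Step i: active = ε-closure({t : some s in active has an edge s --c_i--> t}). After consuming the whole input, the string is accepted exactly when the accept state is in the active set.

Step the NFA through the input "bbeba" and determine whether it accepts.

S₀ = ε-closure({0}) = {0,1,2,6}
'b' @ 1: {3,4}
'b' @ 2: {1,2,5,6}
'e' @ 3: {3,4}
'b' @ 4: {1,2,5,6}
'a' @ 5: {3,4,7}  (accept∈set)
after full input: {3,4,7}  (accept=7 in)

Answer: ACCEPT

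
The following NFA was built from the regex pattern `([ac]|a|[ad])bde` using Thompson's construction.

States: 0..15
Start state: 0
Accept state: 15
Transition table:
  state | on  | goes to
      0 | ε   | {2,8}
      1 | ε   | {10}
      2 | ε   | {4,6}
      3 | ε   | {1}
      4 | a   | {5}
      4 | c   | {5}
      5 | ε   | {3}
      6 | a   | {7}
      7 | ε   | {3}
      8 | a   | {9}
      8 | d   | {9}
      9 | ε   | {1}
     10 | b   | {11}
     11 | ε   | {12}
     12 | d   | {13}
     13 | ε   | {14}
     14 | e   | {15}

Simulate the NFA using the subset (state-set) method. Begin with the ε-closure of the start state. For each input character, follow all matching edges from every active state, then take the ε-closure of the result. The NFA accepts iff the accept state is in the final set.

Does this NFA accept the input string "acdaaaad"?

S₀ = ε-closure({0}) = {0,2,4,6,8}
'a' @ 1: {1,3,5,7,9,10}
'c' @ 2: {}  — dead — no transitions
rest 'daaaad' ignored (set empty)
final: {}; accept 15 not in set

Answer: REJECT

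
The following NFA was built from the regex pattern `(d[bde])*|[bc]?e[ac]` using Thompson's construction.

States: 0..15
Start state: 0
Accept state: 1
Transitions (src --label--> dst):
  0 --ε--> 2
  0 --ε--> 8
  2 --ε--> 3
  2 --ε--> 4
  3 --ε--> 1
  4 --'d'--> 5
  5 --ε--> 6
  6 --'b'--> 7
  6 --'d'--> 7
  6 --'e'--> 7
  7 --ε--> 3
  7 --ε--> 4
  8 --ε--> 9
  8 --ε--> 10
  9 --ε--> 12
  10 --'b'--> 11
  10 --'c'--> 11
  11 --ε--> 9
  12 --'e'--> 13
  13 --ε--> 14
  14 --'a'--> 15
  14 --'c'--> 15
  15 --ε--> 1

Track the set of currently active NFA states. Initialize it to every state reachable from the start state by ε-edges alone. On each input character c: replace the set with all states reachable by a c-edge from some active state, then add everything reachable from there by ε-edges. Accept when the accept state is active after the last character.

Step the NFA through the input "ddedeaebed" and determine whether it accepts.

initial (ε-close {0}): {0,1,2,3,4,8,9,10,12}
'd' @ 1: {5,6}
'd' @ 2: {1,3,4,7}  ✓accept
'e' @ 3: {}  — no active states
rest 'deaebed' ignored (set empty)
final: {}; accept 1 not in set

Answer: REJECT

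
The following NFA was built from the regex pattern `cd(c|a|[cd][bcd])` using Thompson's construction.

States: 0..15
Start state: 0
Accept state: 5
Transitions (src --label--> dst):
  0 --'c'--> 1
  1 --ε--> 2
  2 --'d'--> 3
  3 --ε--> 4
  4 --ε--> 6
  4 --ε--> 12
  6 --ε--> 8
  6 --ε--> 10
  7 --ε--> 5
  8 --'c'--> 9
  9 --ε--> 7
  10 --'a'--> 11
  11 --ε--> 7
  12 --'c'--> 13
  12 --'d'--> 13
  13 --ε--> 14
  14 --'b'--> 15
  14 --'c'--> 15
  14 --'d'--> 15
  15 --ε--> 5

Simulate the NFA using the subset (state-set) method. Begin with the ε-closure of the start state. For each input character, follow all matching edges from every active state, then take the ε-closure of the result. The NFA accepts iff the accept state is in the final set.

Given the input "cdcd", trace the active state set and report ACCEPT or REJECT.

start: ε-closure({0}) = {0}
'c' @ 1: {1,2}
'd' @ 2: {3,4,6,8,10,12}
'c' @ 3: {5,7,9,13,14}  [accepting]
'd' @ 4: {5,15}  [accepting]
end set {5,15} — state 5 in

Answer: ACCEPT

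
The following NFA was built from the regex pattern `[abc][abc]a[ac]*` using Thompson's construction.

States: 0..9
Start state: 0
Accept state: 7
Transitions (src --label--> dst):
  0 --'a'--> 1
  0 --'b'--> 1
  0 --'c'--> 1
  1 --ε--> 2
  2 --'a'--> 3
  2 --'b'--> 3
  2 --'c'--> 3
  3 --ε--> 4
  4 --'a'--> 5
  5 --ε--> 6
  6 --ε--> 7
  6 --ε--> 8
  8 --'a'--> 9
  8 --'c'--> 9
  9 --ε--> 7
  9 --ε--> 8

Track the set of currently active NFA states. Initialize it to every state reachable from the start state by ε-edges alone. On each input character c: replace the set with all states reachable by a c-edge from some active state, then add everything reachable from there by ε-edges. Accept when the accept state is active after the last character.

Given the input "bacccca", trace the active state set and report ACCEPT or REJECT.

Answer: REJECT

Trace:
S₀ = ε-closure({0}) = {0}
'b' @ 1: {1,2}
'a' @ 2: {3,4}
'c' @ 3: {}  — dead — no transitions
rest 'ccca' ignored (set empty)
end set {} — state 7 not in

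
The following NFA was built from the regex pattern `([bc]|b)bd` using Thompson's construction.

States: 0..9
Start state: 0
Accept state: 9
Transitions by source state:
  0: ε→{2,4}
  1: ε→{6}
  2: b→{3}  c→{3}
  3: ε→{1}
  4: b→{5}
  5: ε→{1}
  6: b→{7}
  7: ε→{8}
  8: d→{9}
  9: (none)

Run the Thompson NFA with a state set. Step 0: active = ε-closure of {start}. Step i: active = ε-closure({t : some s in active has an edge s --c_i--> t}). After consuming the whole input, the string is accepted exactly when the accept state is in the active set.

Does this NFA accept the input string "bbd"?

start: ε-closure({0}) = {0,2,4}
'b' @ 1: {1,3,5,6}
'b' @ 2: {7,8}
'd' @ 3: {9}  ✓accept
after full input: {9}  (accept=9 in)

Answer: ACCEPT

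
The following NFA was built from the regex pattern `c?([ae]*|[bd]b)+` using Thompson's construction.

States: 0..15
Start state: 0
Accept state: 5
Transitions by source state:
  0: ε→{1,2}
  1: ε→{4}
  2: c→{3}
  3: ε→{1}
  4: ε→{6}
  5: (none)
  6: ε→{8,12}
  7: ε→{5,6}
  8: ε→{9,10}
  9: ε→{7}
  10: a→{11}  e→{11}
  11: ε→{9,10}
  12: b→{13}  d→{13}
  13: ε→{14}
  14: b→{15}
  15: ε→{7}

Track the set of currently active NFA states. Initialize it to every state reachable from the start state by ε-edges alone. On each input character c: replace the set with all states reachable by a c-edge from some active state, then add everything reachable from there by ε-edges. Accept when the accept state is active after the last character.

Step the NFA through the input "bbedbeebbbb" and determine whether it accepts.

Answer: ACCEPT

Steps:
S₀ = ε-closure({0}) = {0,1,2,4,5,6,7,8,9,10,12}
'b' @ 1: {13,14}
'b' @ 2: {5,6,7,8,9,10,12,15}  (accept∈set)
'e' @ 3: {5,6,7,8,9,10,11,12}  (accept∈set)
'd' @ 4: {13,14}
'b' @ 5: {5,6,7,8,9,10,12,15}  (accept∈set)
'e' @ 6: {5,6,7,8,9,10,11,12}  (accept∈set)
'e' @ 7: {5,6,7,8,9,10,11,12}  (accept∈set)
'b' @ 8: {13,14}
'b' @ 9: {5,6,7,8,9,10,12,15}  (accept∈set)
'b' @ 10: {13,14}
'b' @ 11: {5,6,7,8,9,10,12,15}  (accept∈set)
after full input: {5,6,7,8,9,10,12,15}  (accept=5 in)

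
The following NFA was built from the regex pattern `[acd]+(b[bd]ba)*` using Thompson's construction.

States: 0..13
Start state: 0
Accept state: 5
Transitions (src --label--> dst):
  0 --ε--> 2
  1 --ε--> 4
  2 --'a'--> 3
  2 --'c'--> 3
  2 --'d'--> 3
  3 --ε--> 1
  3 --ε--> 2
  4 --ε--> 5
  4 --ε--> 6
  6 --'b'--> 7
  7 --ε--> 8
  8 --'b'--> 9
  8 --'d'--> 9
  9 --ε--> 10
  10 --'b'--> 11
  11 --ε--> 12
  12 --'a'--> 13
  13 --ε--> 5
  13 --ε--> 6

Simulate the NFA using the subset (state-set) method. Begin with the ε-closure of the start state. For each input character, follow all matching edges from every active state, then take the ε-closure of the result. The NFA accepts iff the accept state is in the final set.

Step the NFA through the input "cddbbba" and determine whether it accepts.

Answer: ACCEPT

Trace:
start: ε-closure({0}) = {0,2}
'c' @ 1: {1,2,3,4,5,6}  ✓accept
'd' @ 2: {1,2,3,4,5,6}  ✓accept
'd' @ 3: {1,2,3,4,5,6}  ✓accept
'b' @ 4: {7,8}
'b' @ 5: {9,10}
'b' @ 6: {11,12}
'a' @ 7: {5,6,13}  ✓accept
final: {5,6,13}; accept 5 in set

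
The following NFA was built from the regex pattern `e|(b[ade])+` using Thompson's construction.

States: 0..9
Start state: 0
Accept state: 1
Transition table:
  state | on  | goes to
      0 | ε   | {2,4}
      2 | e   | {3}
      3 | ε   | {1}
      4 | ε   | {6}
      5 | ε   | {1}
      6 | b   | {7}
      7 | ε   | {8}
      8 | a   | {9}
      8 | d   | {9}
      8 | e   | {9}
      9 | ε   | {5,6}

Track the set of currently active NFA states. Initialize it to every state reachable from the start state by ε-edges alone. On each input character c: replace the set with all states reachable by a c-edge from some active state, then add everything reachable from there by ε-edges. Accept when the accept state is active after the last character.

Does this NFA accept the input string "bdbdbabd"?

Answer: ACCEPT

Trace:
initial (ε-close {0}): {0,2,4,6}
'b' @ 1: {7,8}
'd' @ 2: {1,5,6,9}  ✓accept
'b' @ 3: {7,8}
'd' @ 4: {1,5,6,9}  ✓accept
'b' @ 5: {7,8}
'a' @ 6: {1,5,6,9}  ✓accept
'b' @ 7: {7,8}
'd' @ 8: {1,5,6,9}  ✓accept
end set {1,5,6,9} — state 1 in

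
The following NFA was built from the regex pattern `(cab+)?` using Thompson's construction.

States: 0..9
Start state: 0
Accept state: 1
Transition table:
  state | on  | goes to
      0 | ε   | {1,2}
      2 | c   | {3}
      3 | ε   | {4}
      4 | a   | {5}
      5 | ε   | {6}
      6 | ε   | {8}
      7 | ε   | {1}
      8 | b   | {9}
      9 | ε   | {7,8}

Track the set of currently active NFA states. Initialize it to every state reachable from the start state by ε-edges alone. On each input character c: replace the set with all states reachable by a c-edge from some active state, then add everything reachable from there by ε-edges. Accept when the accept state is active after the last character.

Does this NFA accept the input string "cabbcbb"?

S₀ = ε-closure({0}) = {0,1,2}
'c' @ 1: {3,4}
'a' @ 2: {5,6,8}
'b' @ 3: {1,7,8,9}  [accepting]
'b' @ 4: {1,7,8,9}  [accepting]
'c' @ 5: {}  — state set empty
rest 'bb' ignored (set empty)
end set {} — state 1 not in

Answer: REJECT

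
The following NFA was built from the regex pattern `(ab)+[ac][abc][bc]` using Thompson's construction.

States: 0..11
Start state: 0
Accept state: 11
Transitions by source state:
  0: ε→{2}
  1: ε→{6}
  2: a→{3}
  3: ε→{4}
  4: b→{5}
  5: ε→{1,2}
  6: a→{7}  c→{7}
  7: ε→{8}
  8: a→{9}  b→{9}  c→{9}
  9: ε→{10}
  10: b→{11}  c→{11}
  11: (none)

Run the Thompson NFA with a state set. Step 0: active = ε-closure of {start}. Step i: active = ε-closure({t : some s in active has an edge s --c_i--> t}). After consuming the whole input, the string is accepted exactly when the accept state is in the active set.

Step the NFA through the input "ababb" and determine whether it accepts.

Answer: ACCEPT

Steps:
start: ε-closure({0}) = {0,2}
'a' @ 1: {3,4}
'b' @ 2: {1,2,5,6}
'a' @ 3: {3,4,7,8}
'b' @ 4: {1,2,5,6,9,10}
'b' @ 5: {11}  (accept∈set)
after full input: {11}  (accept=11 in)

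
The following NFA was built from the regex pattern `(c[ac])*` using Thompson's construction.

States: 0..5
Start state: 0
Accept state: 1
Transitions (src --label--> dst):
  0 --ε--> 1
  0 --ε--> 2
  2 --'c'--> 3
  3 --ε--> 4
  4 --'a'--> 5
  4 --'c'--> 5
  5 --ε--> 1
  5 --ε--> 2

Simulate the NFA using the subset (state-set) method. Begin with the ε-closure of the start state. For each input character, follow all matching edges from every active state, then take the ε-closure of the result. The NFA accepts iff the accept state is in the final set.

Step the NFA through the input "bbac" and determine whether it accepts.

start: ε-closure({0}) = {0,1,2}
'b' @ 1: {}  — no active states
rest 'bac' ignored (set empty)
after full input: {}  (accept=1 not in)

Answer: REJECT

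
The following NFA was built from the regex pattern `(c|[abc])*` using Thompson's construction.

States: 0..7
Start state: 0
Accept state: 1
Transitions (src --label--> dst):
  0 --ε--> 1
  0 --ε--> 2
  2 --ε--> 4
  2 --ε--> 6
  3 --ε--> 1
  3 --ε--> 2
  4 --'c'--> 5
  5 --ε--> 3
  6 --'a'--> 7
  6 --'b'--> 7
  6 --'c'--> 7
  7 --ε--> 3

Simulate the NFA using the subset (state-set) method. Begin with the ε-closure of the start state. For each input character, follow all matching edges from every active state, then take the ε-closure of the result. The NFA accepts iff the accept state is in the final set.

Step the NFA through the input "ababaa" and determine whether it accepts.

Answer: ACCEPT

Derivation:
S₀ = ε-closure({0}) = {0,1,2,4,6}
'a' @ 1: {1,2,3,4,6,7}  ✓accept
'b' @ 2: {1,2,3,4,6,7}  ✓accept
'a' @ 3: {1,2,3,4,6,7}  ✓accept
'b' @ 4: {1,2,3,4,6,7}  ✓accept
'a' @ 5: {1,2,3,4,6,7}  ✓accept
'a' @ 6: {1,2,3,4,6,7}  ✓accept
end set {1,2,3,4,6,7} — state 1 in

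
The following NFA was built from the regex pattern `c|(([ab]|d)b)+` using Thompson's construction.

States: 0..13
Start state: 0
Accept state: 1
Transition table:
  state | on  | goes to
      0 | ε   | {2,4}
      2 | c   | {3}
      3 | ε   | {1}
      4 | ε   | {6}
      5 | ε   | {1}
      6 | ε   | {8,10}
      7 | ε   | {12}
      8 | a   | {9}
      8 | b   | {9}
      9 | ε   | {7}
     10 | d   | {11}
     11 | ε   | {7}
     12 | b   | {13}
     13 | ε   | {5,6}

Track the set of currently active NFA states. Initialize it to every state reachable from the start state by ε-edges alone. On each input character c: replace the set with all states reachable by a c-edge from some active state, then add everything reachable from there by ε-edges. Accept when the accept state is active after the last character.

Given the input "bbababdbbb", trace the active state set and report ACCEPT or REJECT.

Answer: ACCEPT

Trace:
start: ε-closure({0}) = {0,2,4,6,8,10}
'b' @ 1: {7,9,12}
'b' @ 2: {1,5,6,8,10,13}  (accept∈set)
'a' @ 3: {7,9,12}
'b' @ 4: {1,5,6,8,10,13}  (accept∈set)
'a' @ 5: {7,9,12}
'b' @ 6: {1,5,6,8,10,13}  (accept∈set)
'd' @ 7: {7,11,12}
'b' @ 8: {1,5,6,8,10,13}  (accept∈set)
'b' @ 9: {7,9,12}
'b' @ 10: {1,5,6,8,10,13}  (accept∈set)
end set {1,5,6,8,10,13} — state 1 in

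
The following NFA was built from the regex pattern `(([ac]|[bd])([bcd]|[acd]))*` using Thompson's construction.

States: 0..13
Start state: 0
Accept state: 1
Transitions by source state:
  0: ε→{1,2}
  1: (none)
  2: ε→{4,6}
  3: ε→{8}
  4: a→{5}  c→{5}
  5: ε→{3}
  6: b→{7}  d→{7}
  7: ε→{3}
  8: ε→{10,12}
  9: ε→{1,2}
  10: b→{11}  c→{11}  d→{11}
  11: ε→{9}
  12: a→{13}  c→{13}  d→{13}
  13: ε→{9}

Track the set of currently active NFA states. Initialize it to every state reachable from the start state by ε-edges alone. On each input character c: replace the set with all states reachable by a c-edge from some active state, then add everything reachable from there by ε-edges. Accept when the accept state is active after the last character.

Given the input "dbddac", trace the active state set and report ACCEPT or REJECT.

Answer: ACCEPT

Steps:
initial (ε-close {0}): {0,1,2,4,6}
'd' @ 1: {3,7,8,10,12}
'b' @ 2: {1,2,4,6,9,11}  [accepting]
'd' @ 3: {3,7,8,10,12}
'd' @ 4: {1,2,4,6,9,11,13}  [accepting]
'a' @ 5: {3,5,8,10,12}
'c' @ 6: {1,2,4,6,9,11,13}  [accepting]
end set {1,2,4,6,9,11,13} — state 1 in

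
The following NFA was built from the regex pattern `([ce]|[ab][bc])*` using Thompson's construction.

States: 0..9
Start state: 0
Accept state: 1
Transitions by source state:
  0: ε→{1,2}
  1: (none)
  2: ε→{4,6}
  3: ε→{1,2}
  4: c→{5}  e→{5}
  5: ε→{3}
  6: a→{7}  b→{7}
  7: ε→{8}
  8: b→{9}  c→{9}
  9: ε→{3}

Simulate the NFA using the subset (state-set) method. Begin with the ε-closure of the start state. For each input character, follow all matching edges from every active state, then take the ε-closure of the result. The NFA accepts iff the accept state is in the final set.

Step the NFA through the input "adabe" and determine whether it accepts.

initial (ε-close {0}): {0,1,2,4,6}
'a' @ 1: {7,8}
'd' @ 2: {}  — dead — no transitions
rest 'abe' ignored (set empty)
end set {} — state 1 not in

Answer: REJECT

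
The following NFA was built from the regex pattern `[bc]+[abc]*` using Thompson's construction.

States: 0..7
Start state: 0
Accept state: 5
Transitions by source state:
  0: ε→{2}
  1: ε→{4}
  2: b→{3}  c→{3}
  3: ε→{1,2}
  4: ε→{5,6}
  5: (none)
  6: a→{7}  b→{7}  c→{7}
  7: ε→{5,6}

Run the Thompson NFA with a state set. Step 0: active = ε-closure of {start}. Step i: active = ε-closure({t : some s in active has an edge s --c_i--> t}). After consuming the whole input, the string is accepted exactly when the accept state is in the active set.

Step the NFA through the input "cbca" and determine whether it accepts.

initial (ε-close {0}): {0,2}
'c' @ 1: {1,2,3,4,5,6}  ✓accept
'b' @ 2: {1,2,3,4,5,6,7}  ✓accept
'c' @ 3: {1,2,3,4,5,6,7}  ✓accept
'a' @ 4: {5,6,7}  ✓accept
final: {5,6,7}; accept 5 in set

Answer: ACCEPT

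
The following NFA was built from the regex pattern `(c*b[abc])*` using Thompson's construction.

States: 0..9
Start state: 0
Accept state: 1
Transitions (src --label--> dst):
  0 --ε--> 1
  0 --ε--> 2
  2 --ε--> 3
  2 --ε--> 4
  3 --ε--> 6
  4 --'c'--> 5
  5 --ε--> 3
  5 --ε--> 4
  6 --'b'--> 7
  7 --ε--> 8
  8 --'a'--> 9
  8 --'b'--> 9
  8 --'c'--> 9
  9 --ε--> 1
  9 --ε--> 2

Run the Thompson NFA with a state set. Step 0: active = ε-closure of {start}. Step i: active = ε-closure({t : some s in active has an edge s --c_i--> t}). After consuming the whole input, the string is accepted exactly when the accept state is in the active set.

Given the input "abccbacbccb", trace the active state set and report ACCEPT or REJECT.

S₀ = ε-closure({0}) = {0,1,2,3,4,6}
'a' @ 1: {}  — state set empty
rest 'bccbacbccb' ignored (set empty)
final: {}; accept 1 not in set

Answer: REJECT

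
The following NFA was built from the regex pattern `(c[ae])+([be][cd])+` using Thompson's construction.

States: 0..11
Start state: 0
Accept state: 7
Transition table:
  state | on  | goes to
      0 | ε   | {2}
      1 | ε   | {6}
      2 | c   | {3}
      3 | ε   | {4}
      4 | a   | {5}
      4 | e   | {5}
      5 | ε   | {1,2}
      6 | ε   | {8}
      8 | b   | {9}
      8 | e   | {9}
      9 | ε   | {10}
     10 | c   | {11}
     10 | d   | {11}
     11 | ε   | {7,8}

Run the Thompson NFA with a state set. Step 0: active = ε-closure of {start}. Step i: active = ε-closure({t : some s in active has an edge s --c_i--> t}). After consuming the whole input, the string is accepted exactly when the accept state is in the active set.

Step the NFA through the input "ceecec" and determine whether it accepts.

initial (ε-close {0}): {0,2}
'c' @ 1: {3,4}
'e' @ 2: {1,2,5,6,8}
'e' @ 3: {9,10}
'c' @ 4: {7,8,11}  ✓accept
'e' @ 5: {9,10}
'c' @ 6: {7,8,11}  ✓accept
after full input: {7,8,11}  (accept=7 in)

Answer: ACCEPT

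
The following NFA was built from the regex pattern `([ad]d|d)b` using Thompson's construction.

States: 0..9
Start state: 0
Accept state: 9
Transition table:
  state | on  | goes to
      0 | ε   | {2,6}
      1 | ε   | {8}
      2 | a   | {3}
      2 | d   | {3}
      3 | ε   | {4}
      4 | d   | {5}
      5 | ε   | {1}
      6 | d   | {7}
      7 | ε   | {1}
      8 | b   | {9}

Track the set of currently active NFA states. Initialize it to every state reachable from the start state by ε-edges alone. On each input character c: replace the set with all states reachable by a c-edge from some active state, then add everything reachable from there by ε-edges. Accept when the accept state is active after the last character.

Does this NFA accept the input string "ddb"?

S₀ = ε-closure({0}) = {0,2,6}
'd' @ 1: {1,3,4,7,8}
'd' @ 2: {1,5,8}
'b' @ 3: {9}  ✓accept
after full input: {9}  (accept=9 in)

Answer: ACCEPT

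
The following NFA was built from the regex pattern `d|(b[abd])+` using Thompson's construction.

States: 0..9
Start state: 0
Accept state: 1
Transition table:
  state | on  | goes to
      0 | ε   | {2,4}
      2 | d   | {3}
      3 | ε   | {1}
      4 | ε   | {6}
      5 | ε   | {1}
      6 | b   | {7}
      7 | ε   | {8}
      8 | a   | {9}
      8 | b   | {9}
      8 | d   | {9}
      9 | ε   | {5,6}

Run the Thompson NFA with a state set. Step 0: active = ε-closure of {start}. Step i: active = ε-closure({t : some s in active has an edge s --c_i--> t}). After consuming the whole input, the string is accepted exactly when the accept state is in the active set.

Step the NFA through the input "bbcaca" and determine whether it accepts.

Answer: REJECT

Derivation:
S₀ = ε-closure({0}) = {0,2,4,6}
'b' @ 1: {7,8}
'b' @ 2: {1,5,6,9}  [accepting]
'c' @ 3: {}  — state set empty
rest 'aca' ignored (set empty)
end set {} — state 1 not in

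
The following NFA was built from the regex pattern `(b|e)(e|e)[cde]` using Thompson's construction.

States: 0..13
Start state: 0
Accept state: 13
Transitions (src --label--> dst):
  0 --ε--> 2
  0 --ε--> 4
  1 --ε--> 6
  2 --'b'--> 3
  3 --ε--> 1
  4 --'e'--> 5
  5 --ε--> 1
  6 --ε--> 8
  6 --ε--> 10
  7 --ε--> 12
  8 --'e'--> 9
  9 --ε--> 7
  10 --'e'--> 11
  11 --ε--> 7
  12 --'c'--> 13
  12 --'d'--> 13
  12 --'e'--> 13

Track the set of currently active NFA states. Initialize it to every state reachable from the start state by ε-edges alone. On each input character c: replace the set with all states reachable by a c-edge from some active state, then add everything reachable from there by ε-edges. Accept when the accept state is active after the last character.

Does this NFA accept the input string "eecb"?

Answer: REJECT

Steps:
initial (ε-close {0}): {0,2,4}
'e' @ 1: {1,5,6,8,10}
'e' @ 2: {7,9,11,12}
'c' @ 3: {13}  [accepting]
'b' @ 4: {}  — state set empty
end set {} — state 13 not in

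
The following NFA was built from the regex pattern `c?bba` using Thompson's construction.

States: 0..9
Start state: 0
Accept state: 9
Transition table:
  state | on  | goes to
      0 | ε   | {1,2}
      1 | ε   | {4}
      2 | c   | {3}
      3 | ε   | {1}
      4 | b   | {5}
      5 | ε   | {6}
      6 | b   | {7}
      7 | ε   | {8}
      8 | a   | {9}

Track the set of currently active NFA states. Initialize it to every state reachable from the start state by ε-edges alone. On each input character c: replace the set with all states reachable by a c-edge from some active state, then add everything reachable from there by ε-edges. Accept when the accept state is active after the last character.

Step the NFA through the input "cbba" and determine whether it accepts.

Answer: ACCEPT

Derivation:
S₀ = ε-closure({0}) = {0,1,2,4}
'c' @ 1: {1,3,4}
'b' @ 2: {5,6}
'b' @ 3: {7,8}
'a' @ 4: {9}  ✓accept
final: {9}; accept 9 in set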